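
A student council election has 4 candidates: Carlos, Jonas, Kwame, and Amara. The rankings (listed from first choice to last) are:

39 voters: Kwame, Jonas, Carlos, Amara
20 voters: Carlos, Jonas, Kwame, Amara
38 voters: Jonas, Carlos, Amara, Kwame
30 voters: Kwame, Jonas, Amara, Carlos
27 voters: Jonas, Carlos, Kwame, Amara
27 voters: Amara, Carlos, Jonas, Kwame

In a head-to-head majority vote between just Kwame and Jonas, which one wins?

Jonas

Voters preferring Kwame to Jonas: 69; preferring Jonas to Kwame: 112.
Jonas wins the head-to-head.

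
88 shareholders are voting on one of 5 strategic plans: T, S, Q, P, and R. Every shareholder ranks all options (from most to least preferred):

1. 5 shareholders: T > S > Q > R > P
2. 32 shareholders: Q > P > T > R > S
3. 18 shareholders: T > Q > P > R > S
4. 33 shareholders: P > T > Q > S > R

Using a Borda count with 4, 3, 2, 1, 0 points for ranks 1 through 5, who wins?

P

T: 5·4 + 32·2 + 18·4 + 33·3 = 255
S: 5·3 + 32·0 + 18·0 + 33·1 = 48
Q: 5·2 + 32·4 + 18·3 + 33·2 = 258
P: 5·0 + 32·3 + 18·2 + 33·4 = 264
R: 5·1 + 32·1 + 18·1 + 33·0 = 55
P has the highest Borda score (264).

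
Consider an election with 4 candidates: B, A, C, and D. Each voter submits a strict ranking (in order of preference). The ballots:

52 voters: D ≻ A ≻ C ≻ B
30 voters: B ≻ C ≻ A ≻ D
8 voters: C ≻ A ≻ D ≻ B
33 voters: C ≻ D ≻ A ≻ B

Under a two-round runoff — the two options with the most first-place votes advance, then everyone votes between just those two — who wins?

C

Round 1 first-place votes: B 30, A 0, C 41, D 52.
D and C advance.
Runoff: D is preferred to C by 52 voters; C by 71.
C wins the runoff.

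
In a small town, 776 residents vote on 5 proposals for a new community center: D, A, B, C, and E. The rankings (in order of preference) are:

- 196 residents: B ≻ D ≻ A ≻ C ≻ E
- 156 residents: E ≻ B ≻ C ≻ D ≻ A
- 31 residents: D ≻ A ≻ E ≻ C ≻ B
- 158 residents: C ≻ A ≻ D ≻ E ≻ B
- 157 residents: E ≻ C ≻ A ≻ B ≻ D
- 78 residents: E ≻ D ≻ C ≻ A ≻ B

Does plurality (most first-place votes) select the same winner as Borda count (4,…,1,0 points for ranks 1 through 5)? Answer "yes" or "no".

Plurality — first-place votes: D 31, A 0, B 196, C 158, E 391. Winner: E.
Borda — scores: D 1418, A 1351, B 1409, C 1798, E 1784. Winner: C.
The two methods disagree.

no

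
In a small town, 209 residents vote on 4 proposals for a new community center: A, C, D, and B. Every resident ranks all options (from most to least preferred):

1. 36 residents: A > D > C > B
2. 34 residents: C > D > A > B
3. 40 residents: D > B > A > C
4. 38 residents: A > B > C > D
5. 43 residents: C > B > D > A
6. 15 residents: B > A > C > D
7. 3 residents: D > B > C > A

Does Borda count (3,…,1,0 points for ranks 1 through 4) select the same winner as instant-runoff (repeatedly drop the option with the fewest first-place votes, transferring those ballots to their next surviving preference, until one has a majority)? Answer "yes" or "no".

Borda — scores: A 326, C 323, D 312, B 293. Winner: A.
Instant-runoff — R1 A 74, C 77, D 43, B 15 (B out); R2 A 89, C 77, D 43 (D out); R3 A 129, C 80 (A winner). Winner: A.
The two methods agree.

yes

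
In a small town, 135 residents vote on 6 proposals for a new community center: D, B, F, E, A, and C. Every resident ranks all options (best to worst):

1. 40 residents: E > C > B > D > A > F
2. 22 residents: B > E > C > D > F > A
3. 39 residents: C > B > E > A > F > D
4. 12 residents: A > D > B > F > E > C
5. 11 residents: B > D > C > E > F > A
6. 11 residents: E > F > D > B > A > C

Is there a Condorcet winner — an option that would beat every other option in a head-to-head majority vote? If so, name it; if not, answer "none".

none

Checking pairwise contests:
B beats D 112–23.
C beats B 79–56.
D beats F 85–50.
B beats E 84–51.
D beats A 84–51.
E beats C 85–50.
Every option loses at least one head-to-head, so there is no Condorcet winner.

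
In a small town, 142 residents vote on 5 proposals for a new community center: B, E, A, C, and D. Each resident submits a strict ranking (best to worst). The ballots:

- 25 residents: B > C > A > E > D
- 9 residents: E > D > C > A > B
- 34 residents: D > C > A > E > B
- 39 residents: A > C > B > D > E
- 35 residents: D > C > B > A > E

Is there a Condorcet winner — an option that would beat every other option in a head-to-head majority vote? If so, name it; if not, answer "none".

D

D vs B: 78–64 for D.
D vs E: 108–34 for D.
D vs A: 78–64 for D.
D vs C: 78–64 for D.
D beats every other option head-to-head.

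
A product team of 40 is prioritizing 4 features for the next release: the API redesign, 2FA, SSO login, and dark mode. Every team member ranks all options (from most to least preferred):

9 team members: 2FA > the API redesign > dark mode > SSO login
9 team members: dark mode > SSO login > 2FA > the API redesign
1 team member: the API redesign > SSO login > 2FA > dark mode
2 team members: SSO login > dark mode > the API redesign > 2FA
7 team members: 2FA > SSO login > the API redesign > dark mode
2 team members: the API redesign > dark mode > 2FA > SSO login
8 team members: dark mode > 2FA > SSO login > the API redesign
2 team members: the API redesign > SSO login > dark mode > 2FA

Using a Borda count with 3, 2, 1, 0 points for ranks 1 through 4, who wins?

2FA

the API redesign: 9·2 + 9·0 + 1·3 + 2·1 + 7·1 + 2·3 + 8·0 + 2·3 = 42
2FA: 9·3 + 9·1 + 1·1 + 2·0 + 7·3 + 2·1 + 8·2 + 2·0 = 76
SSO login: 9·0 + 9·2 + 1·2 + 2·3 + 7·2 + 2·0 + 8·1 + 2·2 = 52
dark mode: 9·1 + 9·3 + 1·0 + 2·2 + 7·0 + 2·2 + 8·3 + 2·1 = 70
2FA has the highest Borda score (76).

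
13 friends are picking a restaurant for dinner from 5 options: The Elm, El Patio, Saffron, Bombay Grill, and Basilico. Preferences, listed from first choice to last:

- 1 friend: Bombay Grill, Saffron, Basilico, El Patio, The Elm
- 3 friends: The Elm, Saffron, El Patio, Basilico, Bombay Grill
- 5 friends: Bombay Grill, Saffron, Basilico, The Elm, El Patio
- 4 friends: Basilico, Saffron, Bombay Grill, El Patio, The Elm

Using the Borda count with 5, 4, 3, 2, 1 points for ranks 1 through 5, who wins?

Saffron

The Elm: 1·1 + 3·5 + 5·2 + 4·1 = 30
El Patio: 1·2 + 3·3 + 5·1 + 4·2 = 24
Saffron: 1·4 + 3·4 + 5·4 + 4·4 = 52
Bombay Grill: 1·5 + 3·1 + 5·5 + 4·3 = 45
Basilico: 1·3 + 3·2 + 5·3 + 4·5 = 44
Saffron has the highest Borda score (52).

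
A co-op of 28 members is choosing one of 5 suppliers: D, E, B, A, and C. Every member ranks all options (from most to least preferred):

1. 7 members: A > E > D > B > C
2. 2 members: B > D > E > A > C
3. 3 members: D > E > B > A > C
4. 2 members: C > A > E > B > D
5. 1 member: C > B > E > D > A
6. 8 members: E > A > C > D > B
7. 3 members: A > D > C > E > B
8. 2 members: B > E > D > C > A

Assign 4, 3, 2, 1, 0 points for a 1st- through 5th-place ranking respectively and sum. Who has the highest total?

D: 7·2 + 2·3 + 3·4 + 2·0 + 1·1 + 8·1 + 3·3 + 2·2 = 54
E: 7·3 + 2·2 + 3·3 + 2·2 + 1·2 + 8·4 + 3·1 + 2·3 = 81
B: 7·1 + 2·4 + 3·2 + 2·1 + 1·3 + 8·0 + 3·0 + 2·4 = 34
A: 7·4 + 2·1 + 3·1 + 2·3 + 1·0 + 8·3 + 3·4 + 2·0 = 75
C: 7·0 + 2·0 + 3·0 + 2·4 + 1·4 + 8·2 + 3·2 + 2·1 = 36
E has the highest Borda score (81).

E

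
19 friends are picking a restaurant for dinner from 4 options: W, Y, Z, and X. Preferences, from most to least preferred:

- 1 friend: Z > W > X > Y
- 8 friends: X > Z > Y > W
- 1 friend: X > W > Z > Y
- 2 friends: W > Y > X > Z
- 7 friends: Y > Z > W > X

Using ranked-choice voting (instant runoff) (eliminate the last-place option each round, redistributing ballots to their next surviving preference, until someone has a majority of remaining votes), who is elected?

Round 1: W 2, Y 7, Z 1, X 9. Eliminate Z.
Round 2: W 3, Y 7, X 9. Eliminate W.
Round 3: Y 9, X 10. X has a majority.

X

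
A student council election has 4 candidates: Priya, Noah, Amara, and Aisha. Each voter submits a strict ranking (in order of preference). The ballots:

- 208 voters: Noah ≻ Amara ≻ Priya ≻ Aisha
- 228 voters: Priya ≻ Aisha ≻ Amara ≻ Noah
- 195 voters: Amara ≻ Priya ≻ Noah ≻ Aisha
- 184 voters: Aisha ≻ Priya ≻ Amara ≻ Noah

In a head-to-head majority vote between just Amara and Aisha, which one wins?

Aisha

Voters preferring Amara to Aisha: 403; preferring Aisha to Amara: 412.
Aisha wins the head-to-head.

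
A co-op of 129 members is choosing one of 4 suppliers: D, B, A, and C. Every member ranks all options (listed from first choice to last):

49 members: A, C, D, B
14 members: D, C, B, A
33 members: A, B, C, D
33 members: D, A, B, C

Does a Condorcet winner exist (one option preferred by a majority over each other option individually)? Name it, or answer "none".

A vs D: 82–47 for A.
A vs B: 115–14 for A.
A vs C: 115–14 for A.
A beats every other option head-to-head.

A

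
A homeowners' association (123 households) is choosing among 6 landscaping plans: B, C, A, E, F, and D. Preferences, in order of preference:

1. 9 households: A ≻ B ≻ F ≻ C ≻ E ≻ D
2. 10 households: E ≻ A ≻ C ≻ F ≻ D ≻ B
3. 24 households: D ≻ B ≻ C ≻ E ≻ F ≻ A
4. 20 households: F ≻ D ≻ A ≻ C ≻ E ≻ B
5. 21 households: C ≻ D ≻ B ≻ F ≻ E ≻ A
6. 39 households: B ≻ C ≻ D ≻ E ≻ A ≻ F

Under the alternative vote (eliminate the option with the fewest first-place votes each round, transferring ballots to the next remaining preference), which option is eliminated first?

Round 1: B 39, C 21, A 9, E 10, F 20, D 24. Eliminate A.

A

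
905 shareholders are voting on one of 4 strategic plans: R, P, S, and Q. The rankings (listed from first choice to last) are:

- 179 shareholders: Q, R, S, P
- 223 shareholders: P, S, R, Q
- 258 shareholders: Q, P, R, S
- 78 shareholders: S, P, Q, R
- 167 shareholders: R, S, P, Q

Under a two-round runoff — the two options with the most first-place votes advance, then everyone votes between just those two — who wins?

P

Round 1 first-place votes: R 167, P 223, S 78, Q 437.
Q and P advance.
Runoff: Q is preferred to P by 437 voters; P by 468.
P wins the runoff.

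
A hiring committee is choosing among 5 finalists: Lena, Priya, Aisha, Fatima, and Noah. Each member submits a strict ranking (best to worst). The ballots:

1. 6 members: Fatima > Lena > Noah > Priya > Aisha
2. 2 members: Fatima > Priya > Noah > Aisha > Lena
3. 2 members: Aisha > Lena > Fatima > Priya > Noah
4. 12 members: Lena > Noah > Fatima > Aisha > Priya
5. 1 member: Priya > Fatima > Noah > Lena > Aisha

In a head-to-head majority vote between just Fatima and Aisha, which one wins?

Voters preferring Fatima to Aisha: 21; preferring Aisha to Fatima: 2.
Fatima wins the head-to-head.

Fatima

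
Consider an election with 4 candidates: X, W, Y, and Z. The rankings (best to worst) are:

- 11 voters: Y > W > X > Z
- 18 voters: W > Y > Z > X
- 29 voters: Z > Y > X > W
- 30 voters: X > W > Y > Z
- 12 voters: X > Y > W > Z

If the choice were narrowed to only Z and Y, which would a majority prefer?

Voters preferring Z to Y: 29; preferring Y to Z: 71.
Y wins the head-to-head.

Y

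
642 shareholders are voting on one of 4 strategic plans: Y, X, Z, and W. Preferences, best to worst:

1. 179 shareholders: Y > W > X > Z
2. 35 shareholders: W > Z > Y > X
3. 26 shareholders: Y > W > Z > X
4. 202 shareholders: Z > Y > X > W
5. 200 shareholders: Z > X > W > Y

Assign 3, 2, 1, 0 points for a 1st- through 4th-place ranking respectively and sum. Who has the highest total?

Z

Y: 179·3 + 35·1 + 26·3 + 202·2 + 200·0 = 1054
X: 179·1 + 35·0 + 26·0 + 202·1 + 200·2 = 781
Z: 179·0 + 35·2 + 26·1 + 202·3 + 200·3 = 1302
W: 179·2 + 35·3 + 26·2 + 202·0 + 200·1 = 715
Z has the highest Borda score (1302).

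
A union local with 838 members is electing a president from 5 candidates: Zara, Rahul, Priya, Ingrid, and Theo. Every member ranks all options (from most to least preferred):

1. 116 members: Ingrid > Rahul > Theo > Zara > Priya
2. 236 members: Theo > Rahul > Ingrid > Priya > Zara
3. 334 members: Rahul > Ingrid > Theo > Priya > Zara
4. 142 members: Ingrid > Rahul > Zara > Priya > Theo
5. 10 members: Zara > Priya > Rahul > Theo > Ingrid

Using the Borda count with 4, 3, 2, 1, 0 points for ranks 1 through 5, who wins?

Rahul

Zara: 116·1 + 236·0 + 334·0 + 142·2 + 10·4 = 440
Rahul: 116·3 + 236·3 + 334·4 + 142·3 + 10·2 = 2838
Priya: 116·0 + 236·1 + 334·1 + 142·1 + 10·3 = 742
Ingrid: 116·4 + 236·2 + 334·3 + 142·4 + 10·0 = 2506
Theo: 116·2 + 236·4 + 334·2 + 142·0 + 10·1 = 1854
Rahul has the highest Borda score (2838).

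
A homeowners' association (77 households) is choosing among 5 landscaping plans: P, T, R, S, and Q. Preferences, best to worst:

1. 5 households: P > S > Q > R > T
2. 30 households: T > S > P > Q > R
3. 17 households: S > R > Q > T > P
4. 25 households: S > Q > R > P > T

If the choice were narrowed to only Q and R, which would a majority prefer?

Q

Voters preferring Q to R: 60; preferring R to Q: 17.
Q wins the head-to-head.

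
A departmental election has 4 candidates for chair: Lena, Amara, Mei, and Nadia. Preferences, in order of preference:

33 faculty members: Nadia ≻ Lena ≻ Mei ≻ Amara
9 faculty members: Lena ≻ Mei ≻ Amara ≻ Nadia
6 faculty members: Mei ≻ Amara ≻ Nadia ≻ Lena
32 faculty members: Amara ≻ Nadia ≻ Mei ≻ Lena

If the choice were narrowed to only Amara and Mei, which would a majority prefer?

Voters preferring Amara to Mei: 32; preferring Mei to Amara: 48.
Mei wins the head-to-head.

Mei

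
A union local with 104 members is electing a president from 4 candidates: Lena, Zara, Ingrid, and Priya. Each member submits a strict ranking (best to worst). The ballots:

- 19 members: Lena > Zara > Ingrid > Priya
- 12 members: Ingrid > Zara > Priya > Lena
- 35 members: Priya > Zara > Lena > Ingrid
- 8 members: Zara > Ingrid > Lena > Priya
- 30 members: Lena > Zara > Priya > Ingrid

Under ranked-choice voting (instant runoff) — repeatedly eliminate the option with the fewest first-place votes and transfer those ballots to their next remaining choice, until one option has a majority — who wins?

Round 1: Lena 49, Zara 8, Ingrid 12, Priya 35. Eliminate Zara.
Round 2: Lena 49, Ingrid 20, Priya 35. Eliminate Ingrid.
Round 3: Lena 57, Priya 47. Lena has a majority.

Lena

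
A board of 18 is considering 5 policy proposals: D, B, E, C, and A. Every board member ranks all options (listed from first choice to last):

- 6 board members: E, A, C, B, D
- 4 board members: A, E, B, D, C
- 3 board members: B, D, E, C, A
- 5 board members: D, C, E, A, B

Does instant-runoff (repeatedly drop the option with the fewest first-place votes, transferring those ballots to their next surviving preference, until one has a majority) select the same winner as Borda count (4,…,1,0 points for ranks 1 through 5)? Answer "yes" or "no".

yes

Instant-runoff — R1 D 5, B 3, E 6, C 0, A 4 (C out); R2 D 5, B 3, E 6, A 4 (B out); R3 D 8, E 6, A 4 (A out); R4 D 8, E 10 (E winner). Winner: E.
Borda — scores: D 33, B 26, E 52, C 30, A 39. Winner: E.
The two methods agree.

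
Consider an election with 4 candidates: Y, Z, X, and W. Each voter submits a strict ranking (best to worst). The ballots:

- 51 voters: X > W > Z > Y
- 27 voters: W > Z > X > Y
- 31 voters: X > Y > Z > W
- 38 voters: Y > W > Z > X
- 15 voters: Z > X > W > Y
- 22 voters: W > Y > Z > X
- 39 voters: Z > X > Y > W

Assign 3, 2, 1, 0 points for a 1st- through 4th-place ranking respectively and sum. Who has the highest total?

X

Y: 51·0 + 27·0 + 31·2 + 38·3 + 15·0 + 22·2 + 39·1 = 259
Z: 51·1 + 27·2 + 31·1 + 38·1 + 15·3 + 22·1 + 39·3 = 358
X: 51·3 + 27·1 + 31·3 + 38·0 + 15·2 + 22·0 + 39·2 = 381
W: 51·2 + 27·3 + 31·0 + 38·2 + 15·1 + 22·3 + 39·0 = 340
X has the highest Borda score (381).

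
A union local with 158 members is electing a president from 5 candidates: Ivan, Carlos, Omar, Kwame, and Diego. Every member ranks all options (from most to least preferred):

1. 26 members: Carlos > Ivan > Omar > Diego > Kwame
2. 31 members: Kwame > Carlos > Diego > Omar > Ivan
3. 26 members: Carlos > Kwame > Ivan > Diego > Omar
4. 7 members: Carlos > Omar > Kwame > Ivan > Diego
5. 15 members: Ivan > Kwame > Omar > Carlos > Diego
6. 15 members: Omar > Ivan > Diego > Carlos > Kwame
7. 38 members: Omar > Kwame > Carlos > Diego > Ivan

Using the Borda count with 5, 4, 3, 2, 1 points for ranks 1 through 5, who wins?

Ivan: 26·4 + 31·1 + 26·3 + 7·2 + 15·5 + 15·4 + 38·1 = 400
Carlos: 26·5 + 31·4 + 26·5 + 7·5 + 15·2 + 15·2 + 38·3 = 593
Omar: 26·3 + 31·2 + 26·1 + 7·4 + 15·3 + 15·5 + 38·5 = 504
Kwame: 26·1 + 31·5 + 26·4 + 7·3 + 15·4 + 15·1 + 38·4 = 533
Diego: 26·2 + 31·3 + 26·2 + 7·1 + 15·1 + 15·3 + 38·2 = 340
Carlos has the highest Borda score (593).

Carlos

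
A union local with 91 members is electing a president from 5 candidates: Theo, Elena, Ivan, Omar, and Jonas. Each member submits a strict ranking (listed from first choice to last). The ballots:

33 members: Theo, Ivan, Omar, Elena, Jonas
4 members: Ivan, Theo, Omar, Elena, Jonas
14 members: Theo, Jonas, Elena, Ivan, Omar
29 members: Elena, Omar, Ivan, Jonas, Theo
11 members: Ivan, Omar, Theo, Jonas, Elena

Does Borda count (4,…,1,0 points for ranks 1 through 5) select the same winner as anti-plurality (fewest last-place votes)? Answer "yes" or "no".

Borda — scores: Theo 222, Elena 181, Ivan 231, Omar 194, Jonas 82. Winner: Ivan.
Anti-plurality — last-place votes: Theo 29, Elena 11, Ivan 0, Omar 14, Jonas 37. Winner: Ivan.
The two methods agree.

yes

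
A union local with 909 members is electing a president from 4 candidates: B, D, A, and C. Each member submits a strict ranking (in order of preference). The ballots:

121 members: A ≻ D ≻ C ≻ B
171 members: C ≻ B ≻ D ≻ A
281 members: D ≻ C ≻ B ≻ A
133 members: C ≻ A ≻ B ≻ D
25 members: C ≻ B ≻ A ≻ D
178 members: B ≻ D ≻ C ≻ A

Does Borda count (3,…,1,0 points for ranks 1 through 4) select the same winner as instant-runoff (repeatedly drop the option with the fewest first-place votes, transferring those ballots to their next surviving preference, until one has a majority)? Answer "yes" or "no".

no

Borda — scores: B 1340, D 1612, A 654, C 1848. Winner: C.
Instant-runoff — R1 B 178, D 281, A 121, C 329 (A out); R2 B 178, D 402, C 329 (B out); R3 D 580, C 329 (D winner). Winner: D.
The two methods disagree.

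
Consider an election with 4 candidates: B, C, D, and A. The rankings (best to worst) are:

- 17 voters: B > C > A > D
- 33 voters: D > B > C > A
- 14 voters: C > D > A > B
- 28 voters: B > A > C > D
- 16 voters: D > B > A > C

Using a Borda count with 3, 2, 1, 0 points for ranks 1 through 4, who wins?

B

B: 17·3 + 33·2 + 14·0 + 28·3 + 16·2 = 233
C: 17·2 + 33·1 + 14·3 + 28·1 + 16·0 = 137
D: 17·0 + 33·3 + 14·2 + 28·0 + 16·3 = 175
A: 17·1 + 33·0 + 14·1 + 28·2 + 16·1 = 103
B has the highest Borda score (233).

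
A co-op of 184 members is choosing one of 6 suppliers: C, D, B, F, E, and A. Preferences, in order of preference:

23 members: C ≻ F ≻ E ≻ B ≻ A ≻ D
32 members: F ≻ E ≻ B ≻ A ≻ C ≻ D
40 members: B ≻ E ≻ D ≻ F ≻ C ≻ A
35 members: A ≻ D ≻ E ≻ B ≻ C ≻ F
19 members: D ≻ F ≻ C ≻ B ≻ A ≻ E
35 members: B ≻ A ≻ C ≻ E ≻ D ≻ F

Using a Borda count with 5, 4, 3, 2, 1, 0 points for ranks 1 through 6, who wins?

C: 23·5 + 32·1 + 40·1 + 35·1 + 19·3 + 35·3 = 384
D: 23·0 + 32·0 + 40·3 + 35·4 + 19·5 + 35·1 = 390
B: 23·2 + 32·3 + 40·5 + 35·2 + 19·2 + 35·5 = 625
F: 23·4 + 32·5 + 40·2 + 35·0 + 19·4 + 35·0 = 408
E: 23·3 + 32·4 + 40·4 + 35·3 + 19·0 + 35·2 = 532
A: 23·1 + 32·2 + 40·0 + 35·5 + 19·1 + 35·4 = 421
B has the highest Borda score (625).

B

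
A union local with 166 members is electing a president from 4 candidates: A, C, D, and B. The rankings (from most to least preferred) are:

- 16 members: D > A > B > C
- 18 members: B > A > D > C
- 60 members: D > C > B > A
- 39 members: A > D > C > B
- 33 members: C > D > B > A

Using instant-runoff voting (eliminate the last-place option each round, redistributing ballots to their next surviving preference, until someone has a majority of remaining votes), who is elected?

D

Round 1: A 39, C 33, D 76, B 18. Eliminate B.
Round 2: A 57, C 33, D 76. Eliminate C.
Round 3: A 57, D 109. D has a majority.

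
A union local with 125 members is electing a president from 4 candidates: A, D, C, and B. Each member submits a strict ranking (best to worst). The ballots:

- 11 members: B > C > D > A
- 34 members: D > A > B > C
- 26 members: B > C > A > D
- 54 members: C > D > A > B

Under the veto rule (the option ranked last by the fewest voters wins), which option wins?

Last-place votes: A 11, D 26, C 34, B 54.
A is ranked last by the fewest voters, so A wins.

A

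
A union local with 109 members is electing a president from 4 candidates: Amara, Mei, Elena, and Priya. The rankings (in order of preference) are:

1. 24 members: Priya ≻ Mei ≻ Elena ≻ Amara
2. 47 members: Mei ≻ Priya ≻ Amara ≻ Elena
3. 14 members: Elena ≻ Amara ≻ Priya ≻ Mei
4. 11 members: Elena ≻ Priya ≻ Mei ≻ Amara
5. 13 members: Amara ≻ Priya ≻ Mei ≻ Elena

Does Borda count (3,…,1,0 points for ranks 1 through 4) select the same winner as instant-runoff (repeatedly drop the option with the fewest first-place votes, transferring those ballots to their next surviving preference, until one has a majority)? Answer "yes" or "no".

Borda — scores: Amara 114, Mei 213, Elena 99, Priya 228. Winner: Priya.
Instant-runoff — R1 Amara 13, Mei 47, Elena 25, Priya 24 (Amara out); R2 Mei 47, Elena 25, Priya 37 (Elena out); R3 Mei 47, Priya 62 (Priya winner). Winner: Priya.
The two methods agree.

yes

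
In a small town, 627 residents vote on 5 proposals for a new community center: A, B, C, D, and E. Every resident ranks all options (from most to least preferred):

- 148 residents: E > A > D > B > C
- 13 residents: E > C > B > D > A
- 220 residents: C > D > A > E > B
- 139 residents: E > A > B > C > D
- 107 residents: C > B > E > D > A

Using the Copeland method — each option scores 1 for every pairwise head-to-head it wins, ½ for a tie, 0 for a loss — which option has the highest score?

A: beats B; loses to C, D, and E → score 1.
B: loses to A, C, D, and E → score 0.
C: beats A, B, D, and E → score 4.
D: beats A and B; loses to C and E → score 2.
E: beats A, B, and D; loses to C → score 3.
C has the best pairwise record.

C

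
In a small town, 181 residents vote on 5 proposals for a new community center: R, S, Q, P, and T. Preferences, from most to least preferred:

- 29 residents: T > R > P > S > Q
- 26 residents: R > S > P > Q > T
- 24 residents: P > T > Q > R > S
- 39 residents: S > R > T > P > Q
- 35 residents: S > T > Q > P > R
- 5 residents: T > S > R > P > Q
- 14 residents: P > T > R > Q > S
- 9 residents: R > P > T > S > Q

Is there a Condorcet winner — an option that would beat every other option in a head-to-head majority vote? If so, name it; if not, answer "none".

none

Checking pairwise contests:
T beats R 107–74.
R beats S 102–79.
R beats Q 122–59.
R beats P 108–73.
S beats T 100–81.
Every option loses at least one head-to-head, so there is no Condorcet winner.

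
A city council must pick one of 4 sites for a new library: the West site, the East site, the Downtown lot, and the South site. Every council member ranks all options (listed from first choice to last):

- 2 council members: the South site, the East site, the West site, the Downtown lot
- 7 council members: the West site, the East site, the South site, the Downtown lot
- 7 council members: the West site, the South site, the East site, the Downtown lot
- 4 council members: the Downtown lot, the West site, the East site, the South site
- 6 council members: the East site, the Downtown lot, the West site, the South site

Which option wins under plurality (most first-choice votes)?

the West site

First-place votes: the West site 14, the East site 6, the Downtown lot 4, the South site 2.
the West site has the most first-place votes.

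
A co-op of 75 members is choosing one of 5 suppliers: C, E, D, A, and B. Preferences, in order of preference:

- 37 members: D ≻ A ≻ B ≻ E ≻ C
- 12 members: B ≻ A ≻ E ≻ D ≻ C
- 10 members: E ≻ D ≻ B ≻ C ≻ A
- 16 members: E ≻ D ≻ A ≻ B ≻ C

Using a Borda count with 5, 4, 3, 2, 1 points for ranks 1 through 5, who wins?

C: 37·1 + 12·1 + 10·2 + 16·1 = 85
E: 37·2 + 12·3 + 10·5 + 16·5 = 240
D: 37·5 + 12·2 + 10·4 + 16·4 = 313
A: 37·4 + 12·4 + 10·1 + 16·3 = 254
B: 37·3 + 12·5 + 10·3 + 16·2 = 233
D has the highest Borda score (313).

D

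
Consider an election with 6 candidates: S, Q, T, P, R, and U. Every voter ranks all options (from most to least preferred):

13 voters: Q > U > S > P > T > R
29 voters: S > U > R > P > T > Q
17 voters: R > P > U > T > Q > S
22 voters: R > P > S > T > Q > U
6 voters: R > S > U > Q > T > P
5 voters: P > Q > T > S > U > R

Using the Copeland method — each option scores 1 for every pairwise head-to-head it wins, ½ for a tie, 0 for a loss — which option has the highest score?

S: beats Q, T, P, R, and U → score 5.
Q: loses to S, T, P, R, and U → score 0.
T: beats Q; loses to S, P, R, and U → score 1.
P: beats Q and T; loses to S, R, and U → score 2.
R: beats Q, T, and P; loses to S and U → score 3.
U: beats Q, T, P, and R; loses to S → score 4.
S has the best pairwise record.

S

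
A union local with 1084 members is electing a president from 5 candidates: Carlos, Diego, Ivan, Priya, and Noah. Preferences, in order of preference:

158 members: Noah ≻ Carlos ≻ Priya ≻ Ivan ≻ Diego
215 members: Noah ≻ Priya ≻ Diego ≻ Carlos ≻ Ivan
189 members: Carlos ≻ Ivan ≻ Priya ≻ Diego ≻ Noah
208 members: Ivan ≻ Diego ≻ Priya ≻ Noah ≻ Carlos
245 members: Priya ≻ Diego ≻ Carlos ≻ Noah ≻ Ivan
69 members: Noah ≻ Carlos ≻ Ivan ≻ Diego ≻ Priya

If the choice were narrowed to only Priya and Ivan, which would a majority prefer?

Priya

Voters preferring Priya to Ivan: 618; preferring Ivan to Priya: 466.
Priya wins the head-to-head.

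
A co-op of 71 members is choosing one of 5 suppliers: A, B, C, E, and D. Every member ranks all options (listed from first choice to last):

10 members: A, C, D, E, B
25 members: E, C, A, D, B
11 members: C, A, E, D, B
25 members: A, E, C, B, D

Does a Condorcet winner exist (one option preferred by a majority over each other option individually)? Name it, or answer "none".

none

Checking pairwise contests:
C beats A 36–35.
A beats B 71–0.
E beats C 50–21.
A beats E 46–25.
A beats D 71–0.
Every option loses at least one head-to-head, so there is no Condorcet winner.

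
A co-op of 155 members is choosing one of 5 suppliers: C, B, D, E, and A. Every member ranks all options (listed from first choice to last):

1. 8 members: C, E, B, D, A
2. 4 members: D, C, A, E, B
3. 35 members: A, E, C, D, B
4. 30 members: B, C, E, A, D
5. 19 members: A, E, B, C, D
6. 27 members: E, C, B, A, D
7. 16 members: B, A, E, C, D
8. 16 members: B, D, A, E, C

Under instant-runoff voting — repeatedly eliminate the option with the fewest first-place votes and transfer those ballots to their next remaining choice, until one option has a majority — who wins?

B

Round 1: C 8, B 62, D 4, E 27, A 54. Eliminate D.
Round 2: C 12, B 62, E 27, A 54. Eliminate C.
Round 3: B 62, E 35, A 58. Eliminate E.
Round 4: B 97, A 58. B has a majority.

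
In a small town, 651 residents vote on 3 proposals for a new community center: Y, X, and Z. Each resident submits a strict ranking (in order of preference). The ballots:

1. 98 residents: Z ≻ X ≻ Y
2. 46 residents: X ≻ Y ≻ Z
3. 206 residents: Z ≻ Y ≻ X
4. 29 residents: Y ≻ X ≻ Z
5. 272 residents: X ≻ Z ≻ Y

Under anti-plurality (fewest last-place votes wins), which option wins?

Last-place votes: Y 370, X 206, Z 75.
Z is ranked last by the fewest voters, so Z wins.

Z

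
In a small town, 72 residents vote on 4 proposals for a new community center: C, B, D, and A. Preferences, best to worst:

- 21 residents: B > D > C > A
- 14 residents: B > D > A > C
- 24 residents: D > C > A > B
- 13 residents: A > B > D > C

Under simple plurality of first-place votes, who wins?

B

First-place votes: C 0, B 35, D 24, A 13.
B has the most first-place votes.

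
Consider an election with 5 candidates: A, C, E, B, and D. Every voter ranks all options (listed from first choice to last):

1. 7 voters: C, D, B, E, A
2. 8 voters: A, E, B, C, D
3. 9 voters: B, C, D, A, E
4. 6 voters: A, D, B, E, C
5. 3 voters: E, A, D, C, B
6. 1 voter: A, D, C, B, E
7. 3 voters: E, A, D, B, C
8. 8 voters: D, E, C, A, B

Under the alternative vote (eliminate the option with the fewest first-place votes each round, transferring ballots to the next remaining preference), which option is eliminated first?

Round 1: A 15, C 7, E 6, B 9, D 8. Eliminate E.

E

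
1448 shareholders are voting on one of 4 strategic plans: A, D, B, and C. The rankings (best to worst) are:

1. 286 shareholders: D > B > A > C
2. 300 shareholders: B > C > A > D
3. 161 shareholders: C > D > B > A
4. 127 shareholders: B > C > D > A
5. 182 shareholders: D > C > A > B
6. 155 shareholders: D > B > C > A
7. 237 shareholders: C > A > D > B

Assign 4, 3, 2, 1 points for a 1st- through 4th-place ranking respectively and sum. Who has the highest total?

A: 286·2 + 300·2 + 161·1 + 127·1 + 182·2 + 155·1 + 237·3 = 2690
D: 286·4 + 300·1 + 161·3 + 127·2 + 182·4 + 155·4 + 237·2 = 4003
B: 286·3 + 300·4 + 161·2 + 127·4 + 182·1 + 155·3 + 237·1 = 3772
C: 286·1 + 300·3 + 161·4 + 127·3 + 182·3 + 155·2 + 237·4 = 4015
C has the highest Borda score (4015).

C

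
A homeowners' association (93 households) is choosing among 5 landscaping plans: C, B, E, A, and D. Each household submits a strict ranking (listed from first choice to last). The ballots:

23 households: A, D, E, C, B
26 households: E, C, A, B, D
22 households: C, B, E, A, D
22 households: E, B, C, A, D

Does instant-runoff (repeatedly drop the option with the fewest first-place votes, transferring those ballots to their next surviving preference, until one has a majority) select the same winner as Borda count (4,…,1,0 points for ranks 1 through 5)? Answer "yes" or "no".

Instant-runoff — R1 C 22, B 0, E 48, A 23, D 0 (E winner). Winner: E.
Borda — scores: C 233, B 158, E 282, A 188, D 69. Winner: E.
The two methods agree.

yes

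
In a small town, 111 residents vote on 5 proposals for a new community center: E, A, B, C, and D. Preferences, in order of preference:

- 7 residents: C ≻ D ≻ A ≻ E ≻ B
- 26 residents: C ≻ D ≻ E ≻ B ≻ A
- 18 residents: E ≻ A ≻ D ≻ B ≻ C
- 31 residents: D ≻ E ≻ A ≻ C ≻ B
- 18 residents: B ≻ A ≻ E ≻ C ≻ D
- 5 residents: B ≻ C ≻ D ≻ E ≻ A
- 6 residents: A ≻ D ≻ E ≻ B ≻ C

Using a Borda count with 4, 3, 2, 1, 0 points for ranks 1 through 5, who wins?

E: 7·1 + 26·2 + 18·4 + 31·3 + 18·2 + 5·1 + 6·2 = 277
A: 7·2 + 26·0 + 18·3 + 31·2 + 18·3 + 5·0 + 6·4 = 208
B: 7·0 + 26·1 + 18·1 + 31·0 + 18·4 + 5·4 + 6·1 = 142
C: 7·4 + 26·4 + 18·0 + 31·1 + 18·1 + 5·3 + 6·0 = 196
D: 7·3 + 26·3 + 18·2 + 31·4 + 18·0 + 5·2 + 6·3 = 287
D has the highest Borda score (287).

D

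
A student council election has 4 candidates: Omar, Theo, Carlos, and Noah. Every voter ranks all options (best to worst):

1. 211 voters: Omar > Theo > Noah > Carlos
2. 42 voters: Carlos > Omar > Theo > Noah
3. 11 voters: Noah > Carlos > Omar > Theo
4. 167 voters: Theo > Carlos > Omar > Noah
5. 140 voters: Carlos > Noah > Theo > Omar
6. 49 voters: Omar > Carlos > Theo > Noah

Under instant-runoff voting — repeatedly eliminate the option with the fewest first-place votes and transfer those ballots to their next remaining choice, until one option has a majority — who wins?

Carlos

Round 1: Omar 260, Theo 167, Carlos 182, Noah 11. Eliminate Noah.
Round 2: Omar 260, Theo 167, Carlos 193. Eliminate Theo.
Round 3: Omar 260, Carlos 360. Carlos has a majority.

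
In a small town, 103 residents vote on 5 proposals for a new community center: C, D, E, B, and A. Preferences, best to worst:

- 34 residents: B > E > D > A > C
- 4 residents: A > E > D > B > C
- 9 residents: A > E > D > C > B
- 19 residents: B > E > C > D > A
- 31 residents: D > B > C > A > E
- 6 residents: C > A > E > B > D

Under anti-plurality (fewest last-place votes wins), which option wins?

D

Last-place votes: C 38, D 6, E 31, B 9, A 19.
D is ranked last by the fewest voters, so D wins.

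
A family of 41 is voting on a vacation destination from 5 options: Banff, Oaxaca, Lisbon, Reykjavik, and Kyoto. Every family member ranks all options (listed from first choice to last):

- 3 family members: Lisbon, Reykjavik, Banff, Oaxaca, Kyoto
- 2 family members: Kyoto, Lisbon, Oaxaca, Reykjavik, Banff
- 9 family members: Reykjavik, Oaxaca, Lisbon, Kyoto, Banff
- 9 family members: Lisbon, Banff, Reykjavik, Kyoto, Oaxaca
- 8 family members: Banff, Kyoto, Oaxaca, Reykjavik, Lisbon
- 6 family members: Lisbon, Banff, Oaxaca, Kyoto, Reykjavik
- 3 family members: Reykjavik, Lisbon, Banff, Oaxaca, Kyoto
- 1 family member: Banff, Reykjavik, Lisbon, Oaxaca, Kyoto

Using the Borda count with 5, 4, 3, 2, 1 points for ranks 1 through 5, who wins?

Lisbon

Banff: 3·3 + 2·1 + 9·1 + 9·4 + 8·5 + 6·4 + 3·3 + 1·5 = 134
Oaxaca: 3·2 + 2·3 + 9·4 + 9·1 + 8·3 + 6·3 + 3·2 + 1·2 = 107
Lisbon: 3·5 + 2·4 + 9·3 + 9·5 + 8·1 + 6·5 + 3·4 + 1·3 = 148
Reykjavik: 3·4 + 2·2 + 9·5 + 9·3 + 8·2 + 6·1 + 3·5 + 1·4 = 129
Kyoto: 3·1 + 2·5 + 9·2 + 9·2 + 8·4 + 6·2 + 3·1 + 1·1 = 97
Lisbon has the highest Borda score (148).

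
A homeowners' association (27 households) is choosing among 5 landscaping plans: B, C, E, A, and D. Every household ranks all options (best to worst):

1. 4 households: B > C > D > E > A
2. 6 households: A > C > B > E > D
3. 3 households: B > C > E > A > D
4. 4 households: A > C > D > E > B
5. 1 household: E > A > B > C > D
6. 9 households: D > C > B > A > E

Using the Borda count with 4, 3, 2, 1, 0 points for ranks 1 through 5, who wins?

C

B: 4·4 + 6·2 + 3·4 + 4·0 + 1·2 + 9·2 = 60
C: 4·3 + 6·3 + 3·3 + 4·3 + 1·1 + 9·3 = 79
E: 4·1 + 6·1 + 3·2 + 4·1 + 1·4 + 9·0 = 24
A: 4·0 + 6·4 + 3·1 + 4·4 + 1·3 + 9·1 = 55
D: 4·2 + 6·0 + 3·0 + 4·2 + 1·0 + 9·4 = 52
C has the highest Borda score (79).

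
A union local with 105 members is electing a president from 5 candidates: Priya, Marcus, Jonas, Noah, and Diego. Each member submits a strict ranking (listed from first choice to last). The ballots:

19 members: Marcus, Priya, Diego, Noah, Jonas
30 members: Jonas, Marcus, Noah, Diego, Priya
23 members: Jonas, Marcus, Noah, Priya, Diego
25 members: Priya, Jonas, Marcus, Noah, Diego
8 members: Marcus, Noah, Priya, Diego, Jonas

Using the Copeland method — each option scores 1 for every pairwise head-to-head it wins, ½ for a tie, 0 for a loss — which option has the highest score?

Priya: beats Diego; loses to Marcus, Jonas, and Noah → score 1.
Marcus: beats Priya, Noah, and Diego; loses to Jonas → score 3.
Jonas: beats Priya, Marcus, Noah, and Diego → score 4.
Noah: beats Priya and Diego; loses to Marcus and Jonas → score 2.
Diego: loses to Priya, Marcus, Jonas, and Noah → score 0.
Jonas has the best pairwise record.

Jonas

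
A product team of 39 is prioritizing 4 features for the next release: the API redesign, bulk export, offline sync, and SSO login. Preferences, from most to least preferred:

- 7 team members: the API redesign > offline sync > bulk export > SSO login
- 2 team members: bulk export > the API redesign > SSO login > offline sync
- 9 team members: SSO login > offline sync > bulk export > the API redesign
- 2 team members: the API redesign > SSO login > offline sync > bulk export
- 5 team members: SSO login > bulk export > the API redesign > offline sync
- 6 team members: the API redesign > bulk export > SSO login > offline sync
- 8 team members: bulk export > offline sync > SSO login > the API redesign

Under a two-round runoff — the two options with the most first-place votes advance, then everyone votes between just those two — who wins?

SSO login

Round 1 first-place votes: the API redesign 15, bulk export 10, offline sync 0, SSO login 14.
the API redesign and SSO login advance.
Runoff: the API redesign is preferred to SSO login by 17 voters; SSO login by 22.
SSO login wins the runoff.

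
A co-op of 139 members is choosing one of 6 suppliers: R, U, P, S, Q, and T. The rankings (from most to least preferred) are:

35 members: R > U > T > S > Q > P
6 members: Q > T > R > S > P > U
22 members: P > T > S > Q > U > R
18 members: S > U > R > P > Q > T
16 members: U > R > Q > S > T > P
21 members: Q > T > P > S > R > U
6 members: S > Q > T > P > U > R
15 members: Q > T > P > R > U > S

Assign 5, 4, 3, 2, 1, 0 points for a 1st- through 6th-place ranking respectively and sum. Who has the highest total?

R: 35·5 + 6·3 + 22·0 + 18·3 + 16·4 + 21·1 + 6·0 + 15·2 = 362
U: 35·4 + 6·0 + 22·1 + 18·4 + 16·5 + 21·0 + 6·1 + 15·1 = 335
P: 35·0 + 6·1 + 22·5 + 18·2 + 16·0 + 21·3 + 6·2 + 15·3 = 272
S: 35·2 + 6·2 + 22·3 + 18·5 + 16·2 + 21·2 + 6·5 + 15·0 = 342
Q: 35·1 + 6·5 + 22·2 + 18·1 + 16·3 + 21·5 + 6·4 + 15·5 = 379
T: 35·3 + 6·4 + 22·4 + 18·0 + 16·1 + 21·4 + 6·3 + 15·4 = 395
T has the highest Borda score (395).

T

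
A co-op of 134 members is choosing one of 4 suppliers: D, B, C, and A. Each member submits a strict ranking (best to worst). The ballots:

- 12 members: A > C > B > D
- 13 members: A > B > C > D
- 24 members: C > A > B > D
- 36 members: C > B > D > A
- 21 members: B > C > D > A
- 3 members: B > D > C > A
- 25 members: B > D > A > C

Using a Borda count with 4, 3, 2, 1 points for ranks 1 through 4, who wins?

B

D: 12·1 + 13·1 + 24·1 + 36·2 + 21·2 + 3·3 + 25·3 = 247
B: 12·2 + 13·3 + 24·2 + 36·3 + 21·4 + 3·4 + 25·4 = 415
C: 12·3 + 13·2 + 24·4 + 36·4 + 21·3 + 3·2 + 25·1 = 396
A: 12·4 + 13·4 + 24·3 + 36·1 + 21·1 + 3·1 + 25·2 = 282
B has the highest Borda score (415).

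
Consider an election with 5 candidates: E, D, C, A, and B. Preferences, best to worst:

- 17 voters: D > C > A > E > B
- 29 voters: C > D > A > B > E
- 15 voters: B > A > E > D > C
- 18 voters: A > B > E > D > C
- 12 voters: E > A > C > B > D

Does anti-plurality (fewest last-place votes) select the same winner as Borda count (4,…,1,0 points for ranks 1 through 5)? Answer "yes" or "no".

Anti-plurality — last-place votes: E 29, D 12, C 33, A 0, B 17. Winner: A.
Borda — scores: E 131, D 188, C 191, A 245, B 155. Winner: A.
The two methods agree.

yes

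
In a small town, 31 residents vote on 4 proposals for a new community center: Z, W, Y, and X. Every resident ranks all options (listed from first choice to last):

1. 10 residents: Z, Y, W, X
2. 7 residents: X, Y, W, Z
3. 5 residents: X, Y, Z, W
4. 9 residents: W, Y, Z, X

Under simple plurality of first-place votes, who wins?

X

First-place votes: Z 10, W 9, Y 0, X 12.
X has the most first-place votes.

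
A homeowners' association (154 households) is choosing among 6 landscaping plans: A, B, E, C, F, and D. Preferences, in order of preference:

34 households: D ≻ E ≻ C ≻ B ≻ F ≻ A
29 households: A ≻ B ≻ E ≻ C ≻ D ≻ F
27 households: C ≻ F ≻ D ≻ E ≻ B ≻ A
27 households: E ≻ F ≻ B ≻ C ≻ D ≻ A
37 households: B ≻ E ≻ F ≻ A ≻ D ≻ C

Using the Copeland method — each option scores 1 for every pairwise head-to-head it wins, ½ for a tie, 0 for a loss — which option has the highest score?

A: loses to B, E, C, F, and D → score 0.
B: beats A, C, F, and D; loses to E → score 4.
E: beats A, B, C, F, and D → score 5.
C: beats A, F, and D; loses to B and E → score 3.
F: beats A and D; loses to B, E, and C → score 2.
D: beats A; loses to B, E, C, and F → score 1.
E has the best pairwise record.

E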